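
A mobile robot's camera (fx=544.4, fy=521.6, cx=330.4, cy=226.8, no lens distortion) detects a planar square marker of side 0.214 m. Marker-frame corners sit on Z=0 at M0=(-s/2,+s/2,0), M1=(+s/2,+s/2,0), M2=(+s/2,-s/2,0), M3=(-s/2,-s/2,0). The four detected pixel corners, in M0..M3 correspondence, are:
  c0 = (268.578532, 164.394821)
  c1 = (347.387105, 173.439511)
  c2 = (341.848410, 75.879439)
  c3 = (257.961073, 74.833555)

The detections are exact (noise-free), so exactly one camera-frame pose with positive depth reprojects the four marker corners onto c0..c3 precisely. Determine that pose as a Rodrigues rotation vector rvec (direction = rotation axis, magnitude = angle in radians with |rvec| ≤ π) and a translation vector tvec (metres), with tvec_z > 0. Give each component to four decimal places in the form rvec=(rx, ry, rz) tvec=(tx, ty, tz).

rvec=(0.4157, 0.5491, 0.0491) tvec=(-0.0615, -0.2352, 1.1898)

Intrinsics K: fx=544.4, fy=521.6, cx=330.4, cy=226.8
Marker side s = 0.214 m; corners in marker frame (Z=0):
  M0 = (-0.1070, +0.1070, 0)
  M1 = (+0.1070, +0.1070, 0)
  M2 = (+0.1070, -0.1070, 0)
  M3 = (-0.1070, -0.1070, 0)
Detected image corners:
  c0 = (268.578532, 164.394821) px
  c1 = (347.387105, 173.439511) px
  c2 = (341.848410, 75.879439) px
  c3 = (257.961073, 74.833555) px
Planar DLT: solve 8×8 A·h = b for H (H[2,2]=1):
  H  [+252.82049 +139.55121 +302.27091]
  H  [-26.74593 +477.06019 +123.69196]
  H  [-0.41747 +0.33320 +1.00000]
B = K⁻¹H; ‖b₁‖=0.840496, ‖b₂‖=0.840496; λ = 2/(‖b₁‖+‖b₂‖) = 1.189774, sign → tz>0 ⇒ λ=+1.189774
r₁ = λ·B[:,0] = (+0.85398,+0.15496,-0.49669); r₂ = λ·B[:,1] = (+0.06439,+0.91580,+0.39643)
r₃ = r₁×r₂ = (+0.51631,-0.37052,+0.77210); SVD([r₁ r₂ r₃]) → R = UVᵀ:
  R  [+0.85398 +0.06439 +0.51631]
  R  [+0.15496 +0.91580 -0.37052]
  R  [-0.49669 +0.39643 +0.77210]
t = (-0.06148, -0.23519, +1.18977) m
tr R = 2.541885; θ = arccos((tr R − 1)/2) = 0.690476 rad = 39.561°
axis k = ((R−Rᵀ)₃₂, (R−Rᵀ)₁₃, (R−Rᵀ)₂₁) / (2 sinθ) = (+0.602095, +0.795252, +0.071103)
rvec = θ·k = (+0.415732, +0.549103, +0.049095)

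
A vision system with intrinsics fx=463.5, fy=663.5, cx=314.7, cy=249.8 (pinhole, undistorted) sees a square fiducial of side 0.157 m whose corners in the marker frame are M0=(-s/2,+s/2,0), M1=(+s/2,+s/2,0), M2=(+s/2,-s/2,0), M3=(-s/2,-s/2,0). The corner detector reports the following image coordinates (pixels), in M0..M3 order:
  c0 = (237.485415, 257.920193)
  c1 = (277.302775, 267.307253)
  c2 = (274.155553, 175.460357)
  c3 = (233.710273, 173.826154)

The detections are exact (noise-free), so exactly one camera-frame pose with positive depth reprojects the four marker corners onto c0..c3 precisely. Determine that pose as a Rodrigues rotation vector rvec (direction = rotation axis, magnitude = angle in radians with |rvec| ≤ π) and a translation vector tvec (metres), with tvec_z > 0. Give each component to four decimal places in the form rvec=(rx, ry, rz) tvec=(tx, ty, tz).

Intrinsics K: fx=463.5, fy=663.5, cx=314.7, cy=249.8
Marker side s = 0.157 m; corners in marker frame (Z=0):
  M0 = (-0.0785, +0.0785, 0)
  M1 = (+0.0785, +0.0785, 0)
  M2 = (+0.0785, -0.0785, 0)
  M3 = (-0.0785, -0.0785, 0)
Detected image corners:
  c0 = (237.485415, 257.920193) px
  c1 = (277.302775, 267.307253) px
  c2 = (274.155553, 175.460357) px
  c3 = (233.710273, 173.826154) px
Planar DLT: solve 8×8 A·h = b for H (H[2,2]=1):
  H  [+109.69192 +60.19797 +254.78484]
  H  [-89.37550 +591.76432 +219.01911]
  H  [-0.57066 +0.14888 +1.00000]
B = K⁻¹H; ‖b₁‖=0.849476, ‖b₂‖=0.849476; λ = 2/(‖b₁‖+‖b₂‖) = 1.177197, sign → tz>0 ⇒ λ=+1.177197
r₁ = λ·B[:,0] = (+0.73471,+0.09435,-0.67178); r₂ = λ·B[:,1] = (+0.03390,+0.98394,+0.17526)
r₃ = r₁×r₂ = (+0.67753,-0.15154,+0.71971); SVD([r₁ r₂ r₃]) → R = UVᵀ:
  R  [+0.73471 +0.03390 +0.67753]
  R  [+0.09435 +0.98394 -0.15154]
  R  [-0.67178 +0.17526 +0.71971]
t = (-0.15217, -0.05461, +1.17720) m
tr R = 2.438367; θ = arccos((tr R − 1)/2) = 0.768170 rad = 44.013°
axis k = ((R−Rᵀ)₃₂, (R−Rᵀ)₁₃, (R−Rᵀ)₂₁) / (2 sinθ) = (+0.235165, +0.970982, +0.043501)
rvec = θ·k = (+0.180646, +0.745879, +0.033416)

rvec=(0.1806, 0.7459, 0.0334) tvec=(-0.1522, -0.0546, 1.1772)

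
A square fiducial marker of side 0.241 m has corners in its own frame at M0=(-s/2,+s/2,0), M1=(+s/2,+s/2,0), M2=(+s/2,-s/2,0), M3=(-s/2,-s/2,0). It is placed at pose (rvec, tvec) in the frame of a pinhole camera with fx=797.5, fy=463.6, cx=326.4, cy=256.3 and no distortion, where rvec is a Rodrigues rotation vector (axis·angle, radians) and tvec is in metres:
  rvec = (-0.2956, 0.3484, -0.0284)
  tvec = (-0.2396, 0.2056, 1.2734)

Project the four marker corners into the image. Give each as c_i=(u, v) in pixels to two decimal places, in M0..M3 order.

c0=(104.54, 376.07) c1=(240.47, 376.80) c2=(248.72, 285.88) c3=(119.35, 290.59)

Intrinsics K: fx=797.5, fy=463.6, cx=326.4, cy=256.3
Marker side s = 0.241 m; corners in marker frame (Z=0):
  M0 = (-0.1205, +0.1205, 0)
  M1 = (+0.1205, +0.1205, 0)
  M2 = (+0.1205, -0.1205, 0)
  M3 = (-0.1205, -0.1205, 0)
rvec = (-0.2956, 0.3484, -0.0284), |rvec| = θ = 0.45779 rad = 26.229°
Rodrigues: sinθ=0.44196, 1−cosθ=0.10297; R = I + sinθ·[k]× + (1−cosθ)·[k]×²:
    [+0.93996 -0.02318 +0.34048]
    [-0.07802 +0.95667 +0.28052]
    [-0.33223 -0.29024 +0.89743]
t = (-0.2396, 0.2056, 1.2734) m
M0: Pc = R·M0+t = (-0.35566, +0.33028, +1.27846); u = 797.5·(-0.35566)/1.27846 + 326.4 = 104.5406, v = 463.6·(+0.33028)/1.27846 + 256.3 = 376.0675
M1: Pc = R·M1+t = (-0.12913, +0.31148, +1.19839); u = 797.5·(-0.12913)/1.19839 + 326.4 = 240.4687, v = 463.6·(+0.31148)/1.19839 + 256.3 = 376.7957
M2: Pc = R·M2+t = (-0.12354, +0.08092, +1.26834); u = 797.5·(-0.12354)/1.26834 + 326.4 = 248.7207, v = 463.6·(+0.08092)/1.26834 + 256.3 = 285.8776
M3: Pc = R·M3+t = (-0.35007, +0.09972, +1.34841); u = 797.5·(-0.35007)/1.34841 + 326.4 = 119.3539, v = 463.6·(+0.09972)/1.34841 + 256.3 = 290.5858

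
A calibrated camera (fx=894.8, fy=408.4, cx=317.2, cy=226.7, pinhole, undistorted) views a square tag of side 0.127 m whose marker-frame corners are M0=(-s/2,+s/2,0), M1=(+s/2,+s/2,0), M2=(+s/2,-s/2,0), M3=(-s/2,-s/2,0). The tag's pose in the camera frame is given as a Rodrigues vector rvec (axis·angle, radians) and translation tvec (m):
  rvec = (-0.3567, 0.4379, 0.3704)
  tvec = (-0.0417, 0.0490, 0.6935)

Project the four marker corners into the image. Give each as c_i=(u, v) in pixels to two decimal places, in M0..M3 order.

Intrinsics K: fx=894.8, fy=408.4, cx=317.2, cy=226.7
Marker side s = 0.127 m; corners in marker frame (Z=0):
  M0 = (-0.0635, +0.0635, 0)
  M1 = (+0.0635, +0.0635, 0)
  M2 = (+0.0635, -0.0635, 0)
  M3 = (-0.0635, -0.0635, 0)
rvec = (-0.3567, 0.4379, 0.3704), |rvec| = θ = 0.67542 rad = 38.699°
Rodrigues: sinθ=0.62522, 1−cosθ=0.21955; R = I + sinθ·[k]× + (1−cosθ)·[k]×²:
    [+0.84168 -0.41805 +0.34177]
    [+0.26770 +0.87273 +0.40825]
    [-0.46894 -0.25213 +0.84648]
t = (-0.0417, 0.0490, 0.6935) m
M0: Pc = R·M0+t = (-0.12169, +0.08742, +0.70727); u = 894.8·(-0.12169)/0.70727 + 317.2 = 163.2402, v = 408.4·(+0.08742)/0.70727 + 226.7 = 277.1791
M1: Pc = R·M1+t = (-0.01480, +0.12142, +0.64771); u = 894.8·(-0.01480)/0.64771 + 317.2 = 296.7551, v = 408.4·(+0.12142)/0.64771 + 226.7 = 303.2571
M2: Pc = R·M2+t = (+0.03829, +0.01058, +0.67973); u = 894.8·(+0.03829)/0.67973 + 317.2 = 367.6088, v = 408.4·(+0.01058)/0.67973 + 226.7 = 233.0568
M3: Pc = R·M3+t = (-0.06860, -0.02342, +0.73929); u = 894.8·(-0.06860)/0.73929 + 317.2 = 234.1689, v = 408.4·(-0.02342)/0.73929 + 226.7 = 213.7636

c0=(163.24, 277.18) c1=(296.76, 303.26) c2=(367.61, 233.06) c3=(234.17, 213.76)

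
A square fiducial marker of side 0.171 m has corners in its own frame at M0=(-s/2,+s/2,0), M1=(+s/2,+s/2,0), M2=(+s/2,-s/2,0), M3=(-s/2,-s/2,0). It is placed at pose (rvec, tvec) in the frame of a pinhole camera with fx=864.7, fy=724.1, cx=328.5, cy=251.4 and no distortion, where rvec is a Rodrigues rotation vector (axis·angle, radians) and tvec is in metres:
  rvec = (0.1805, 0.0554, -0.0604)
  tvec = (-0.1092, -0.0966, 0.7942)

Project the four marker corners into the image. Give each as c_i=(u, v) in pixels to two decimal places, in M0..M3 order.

c0=(128.02, 244.34) c1=(308.68, 235.78) c2=(295.49, 78.05) c3=(108.00, 89.02)

Intrinsics K: fx=864.7, fy=724.1, cx=328.5, cy=251.4
Marker side s = 0.171 m; corners in marker frame (Z=0):
  M0 = (-0.0855, +0.0855, 0)
  M1 = (+0.0855, +0.0855, 0)
  M2 = (+0.0855, -0.0855, 0)
  M3 = (-0.0855, -0.0855, 0)
rvec = (0.1805, 0.0554, -0.0604), |rvec| = θ = 0.19824 rad = 11.358°
Rodrigues: sinθ=0.19694, 1−cosθ=0.01958; R = I + sinθ·[k]× + (1−cosθ)·[k]×²:
    [+0.99665 +0.06499 +0.04960]
    [-0.05502 +0.98195 -0.18099]
    [-0.06047 +0.17765 +0.98223]
t = (-0.1092, -0.0966, 0.7942) m
M0: Pc = R·M0+t = (-0.18886, -0.00794, +0.81456); u = 864.7·(-0.18886)/0.81456 + 328.5 = 128.0176, v = 724.1·(-0.00794)/0.81456 + 251.4 = 244.3423
M1: Pc = R·M1+t = (-0.01843, -0.01735, +0.80422); u = 864.7·(-0.01843)/0.80422 + 328.5 = 308.6843, v = 724.1·(-0.01735)/0.80422 + 251.4 = 235.7802
M2: Pc = R·M2+t = (-0.02954, -0.18526, +0.77384); u = 864.7·(-0.02954)/0.77384 + 328.5 = 295.4885, v = 724.1·(-0.18526)/0.77384 + 251.4 = 78.0474
M3: Pc = R·M3+t = (-0.19997, -0.17585, +0.78418); u = 864.7·(-0.19997)/0.78418 + 328.5 = 107.9969, v = 724.1·(-0.17585)/0.78418 + 251.4 = 89.0212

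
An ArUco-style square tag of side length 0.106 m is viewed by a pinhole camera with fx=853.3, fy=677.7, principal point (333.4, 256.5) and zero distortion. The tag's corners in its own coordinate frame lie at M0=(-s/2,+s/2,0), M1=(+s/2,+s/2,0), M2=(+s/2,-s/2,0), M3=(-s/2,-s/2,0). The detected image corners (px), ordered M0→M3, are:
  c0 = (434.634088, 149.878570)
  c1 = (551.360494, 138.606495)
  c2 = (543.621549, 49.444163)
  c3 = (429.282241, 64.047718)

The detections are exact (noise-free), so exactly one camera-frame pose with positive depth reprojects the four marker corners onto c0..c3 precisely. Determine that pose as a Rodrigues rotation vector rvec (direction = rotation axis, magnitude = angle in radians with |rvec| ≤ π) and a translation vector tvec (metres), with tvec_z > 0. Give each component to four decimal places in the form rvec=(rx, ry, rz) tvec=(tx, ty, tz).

Intrinsics K: fx=853.3, fy=677.7, cx=333.4, cy=256.5
Marker side s = 0.106 m; corners in marker frame (Z=0):
  M0 = (-0.0530, +0.0530, 0)
  M1 = (+0.0530, +0.0530, 0)
  M2 = (+0.0530, -0.0530, 0)
  M3 = (-0.0530, -0.0530, 0)
Detected image corners:
  c0 = (434.634088, 149.878570) px
  c1 = (551.360494, 138.606495) px
  c2 = (543.621549, 49.444163) px
  c3 = (429.282241, 64.047718) px
Planar DLT: solve 8×8 A·h = b for H (H[2,2]=1):
  H  [+901.38233 -23.26201 +488.51645]
  H  [-160.86942 +807.72144 +100.22476]
  H  [-0.38480 -0.17312 +1.00000]
B = K⁻¹H; ‖b₁‖=1.269885, ‖b₂‖=1.269885; λ = 2/(‖b₁‖+‖b₂‖) = 0.787473, sign → tz>0 ⇒ λ=+0.787473
r₁ = λ·B[:,0] = (+0.95024,-0.07224,-0.30302); r₂ = λ·B[:,1] = (+0.03180,+0.99015,-0.13633)
r₃ = r₁×r₂ = (+0.30989,+0.11991,+0.94318); SVD([r₁ r₂ r₃]) → R = UVᵀ:
  R  [+0.95024 +0.03180 +0.30989]
  R  [-0.07224 +0.99015 +0.11991]
  R  [-0.30302 -0.13633 +0.94318]
t = (+0.14315, -0.18159, +0.78747) m
tr R = 2.883578; θ = arccos((tr R − 1)/2) = 0.342884 rad = 19.646°
axis k = ((R−Rᵀ)₃₂, (R−Rᵀ)₁₃, (R−Rᵀ)₂₁) / (2 sinθ) = (-0.381072, +0.911507, -0.154721)
rvec = θ·k = (-0.130664, +0.312542, -0.053051)

rvec=(-0.1307, 0.3125, -0.0531) tvec=(0.1432, -0.1816, 0.7875)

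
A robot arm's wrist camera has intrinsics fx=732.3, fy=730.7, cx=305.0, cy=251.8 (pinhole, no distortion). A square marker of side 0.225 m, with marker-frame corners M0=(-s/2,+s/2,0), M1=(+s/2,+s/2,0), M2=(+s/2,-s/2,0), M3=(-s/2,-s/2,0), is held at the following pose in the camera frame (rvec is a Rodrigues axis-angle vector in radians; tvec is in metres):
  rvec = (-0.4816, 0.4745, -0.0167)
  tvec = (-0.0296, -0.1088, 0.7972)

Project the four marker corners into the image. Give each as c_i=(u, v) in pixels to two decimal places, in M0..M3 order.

c0=(175.65, 256.61) c1=(368.05, 227.73) c2=(379.56, 47.96) c3=(207.61, 93.22)

Intrinsics K: fx=732.3, fy=730.7, cx=305.0, cy=251.8
Marker side s = 0.225 m; corners in marker frame (Z=0):
  M0 = (-0.1125, +0.1125, 0)
  M1 = (+0.1125, +0.1125, 0)
  M2 = (+0.1125, -0.1125, 0)
  M3 = (-0.1125, -0.1125, 0)
rvec = (-0.4816, 0.4745, -0.0167), |rvec| = θ = 0.67629 rad = 38.749°
Rodrigues: sinθ=0.62590, 1−cosθ=0.22010; R = I + sinθ·[k]× + (1−cosθ)·[k]×²:
    [+0.89152 -0.09451 +0.44302]
    [-0.12543 +0.88825 +0.44191]
    [-0.43528 -0.44953 +0.78003]
t = (-0.0296, -0.1088, 0.7972) m
M0: Pc = R·M0+t = (-0.14053, +0.00524, +0.79560); u = 732.3·(-0.14053)/0.79560 + 305.0 = 175.6517, v = 730.7·(+0.00524)/0.79560 + 251.8 = 256.6113
M1: Pc = R·M1+t = (+0.06006, -0.02298, +0.69766); u = 732.3·(+0.06006)/0.69766 + 305.0 = 368.0450, v = 730.7·(-0.02298)/0.69766 + 251.8 = 227.7292
M2: Pc = R·M2+t = (+0.08133, -0.22284, +0.79880); u = 732.3·(+0.08133)/0.79880 + 305.0 = 379.5576, v = 730.7·(-0.22284)/0.79880 + 251.8 = 47.9600
M3: Pc = R·M3+t = (-0.11926, -0.19462, +0.89674); u = 732.3·(-0.11926)/0.89674 + 305.0 = 207.6073, v = 730.7·(-0.19462)/0.89674 + 251.8 = 93.2179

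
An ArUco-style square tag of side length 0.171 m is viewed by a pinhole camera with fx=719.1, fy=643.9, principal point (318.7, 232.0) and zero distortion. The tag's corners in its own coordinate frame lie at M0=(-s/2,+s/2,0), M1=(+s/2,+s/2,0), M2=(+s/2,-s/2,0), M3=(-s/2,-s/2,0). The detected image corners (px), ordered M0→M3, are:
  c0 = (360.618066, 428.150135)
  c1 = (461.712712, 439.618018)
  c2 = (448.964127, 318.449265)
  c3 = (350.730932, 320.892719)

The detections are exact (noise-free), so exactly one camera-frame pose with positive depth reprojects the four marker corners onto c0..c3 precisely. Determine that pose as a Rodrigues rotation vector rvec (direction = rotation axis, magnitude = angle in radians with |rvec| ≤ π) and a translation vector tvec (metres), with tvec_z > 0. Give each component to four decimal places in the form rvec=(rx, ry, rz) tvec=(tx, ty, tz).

Intrinsics K: fx=719.1, fy=643.9, cx=318.7, cy=232.0
Marker side s = 0.171 m; corners in marker frame (Z=0):
  M0 = (-0.0855, +0.0855, 0)
  M1 = (+0.0855, +0.0855, 0)
  M2 = (+0.0855, -0.0855, 0)
  M3 = (-0.0855, -0.0855, 0)
Detected image corners:
  c0 = (360.618066, 428.150135) px
  c1 = (461.712712, 439.618018) px
  c2 = (448.964127, 318.449265) px
  c3 = (350.730932, 320.892719) px
Planar DLT: solve 8×8 A·h = b for H (H[2,2]=1):
  H  [+295.32944 +30.23599 +402.44408]
  H  [-240.99061 +632.51536 +376.21404]
  H  [-0.70884 -0.08740 +1.00000]
B = K⁻¹H; ‖b₁‖=1.020774, ‖b₂‖=1.020774; λ = 2/(‖b₁‖+‖b₂‖) = 0.979649, sign → tz>0 ⇒ λ=+0.979649
r₁ = λ·B[:,0] = (+0.71009,-0.11645,-0.69441); r₂ = λ·B[:,1] = (+0.07914,+0.99318,-0.08563)
r₃ = r₁×r₂ = (+0.69965,+0.00585,+0.71447); SVD([r₁ r₂ r₃]) → R = UVᵀ:
  R  [+0.71009 +0.07914 +0.69965]
  R  [-0.11645 +0.99318 +0.00585]
  R  [-0.69441 -0.08563 +0.71447]
t = (+0.11409, +0.21941, +0.97965) m
tr R = 2.417738; θ = arccos((tr R − 1)/2) = 0.782903 rad = 44.857°
axis k = ((R−Rᵀ)₃₂, (R−Rᵀ)₁₃, (R−Rᵀ)₂₁) / (2 sinθ) = (-0.064843, +0.988216, -0.138650)
rvec = θ·k = (-0.050766, +0.773677, -0.108550)

rvec=(-0.0508, 0.7737, -0.1085) tvec=(0.1141, 0.2194, 0.9796)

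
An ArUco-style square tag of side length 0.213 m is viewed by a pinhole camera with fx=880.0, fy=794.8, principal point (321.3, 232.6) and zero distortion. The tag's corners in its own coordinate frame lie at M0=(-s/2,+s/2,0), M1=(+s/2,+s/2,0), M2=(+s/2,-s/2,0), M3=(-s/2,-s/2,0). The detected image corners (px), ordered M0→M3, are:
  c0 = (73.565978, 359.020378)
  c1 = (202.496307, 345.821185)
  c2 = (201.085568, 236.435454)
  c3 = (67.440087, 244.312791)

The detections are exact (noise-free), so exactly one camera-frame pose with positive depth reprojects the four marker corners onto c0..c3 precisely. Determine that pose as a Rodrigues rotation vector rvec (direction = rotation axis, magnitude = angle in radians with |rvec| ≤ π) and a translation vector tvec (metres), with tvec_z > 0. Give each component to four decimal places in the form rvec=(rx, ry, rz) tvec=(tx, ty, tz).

rvec=(0.2366, -0.3567, -0.0217) tvec=(-0.3005, 0.1172, 1.4415)

Intrinsics K: fx=880.0, fy=794.8, cx=321.3, cy=232.6
Marker side s = 0.213 m; corners in marker frame (Z=0):
  M0 = (-0.1065, +0.1065, 0)
  M1 = (+0.1065, +0.1065, 0)
  M2 = (+0.1065, -0.1065, 0)
  M3 = (-0.1065, -0.1065, 0)
Detected image corners:
  c0 = (73.565978, 359.020378) px
  c1 = (202.496307, 345.821185) px
  c2 = (201.085568, 236.435454) px
  c3 = (67.440087, 244.312791) px
Planar DLT: solve 8×8 A·h = b for H (H[2,2]=1):
  H  [+648.61534 +39.43614 +137.84476]
  H  [+20.91270 +573.67372 +297.22901]
  H  [+0.23821 +0.16178 +1.00000]
B = K⁻¹H; ‖b₁‖=0.693717, ‖b₂‖=0.693717; λ = 2/(‖b₁‖+‖b₂‖) = 1.441510, sign → tz>0 ⇒ λ=+1.441510
r₁ = λ·B[:,0] = (+0.93711,-0.06256,+0.34337); r₂ = λ·B[:,1] = (-0.02055,+0.97221,+0.23320)
r₃ = r₁×r₂ = (-0.34842,-0.22559,+0.90979); SVD([r₁ r₂ r₃]) → R = UVᵀ:
  R  [+0.93711 -0.02055 -0.34842]
  R  [-0.06256 +0.97221 -0.22559]
  R  [+0.34337 +0.23320 +0.90979]
t = (-0.30051, +0.11722, +1.44151) m
tr R = 2.819110; θ = arccos((tr R − 1)/2) = 0.428584 rad = 24.556°
axis k = ((R−Rᵀ)₃₂, (R−Rᵀ)₁₃, (R−Rᵀ)₂₁) / (2 sinθ) = (+0.551986, -0.832320, -0.050549)
rvec = θ·k = (+0.236573, -0.356719, -0.021665)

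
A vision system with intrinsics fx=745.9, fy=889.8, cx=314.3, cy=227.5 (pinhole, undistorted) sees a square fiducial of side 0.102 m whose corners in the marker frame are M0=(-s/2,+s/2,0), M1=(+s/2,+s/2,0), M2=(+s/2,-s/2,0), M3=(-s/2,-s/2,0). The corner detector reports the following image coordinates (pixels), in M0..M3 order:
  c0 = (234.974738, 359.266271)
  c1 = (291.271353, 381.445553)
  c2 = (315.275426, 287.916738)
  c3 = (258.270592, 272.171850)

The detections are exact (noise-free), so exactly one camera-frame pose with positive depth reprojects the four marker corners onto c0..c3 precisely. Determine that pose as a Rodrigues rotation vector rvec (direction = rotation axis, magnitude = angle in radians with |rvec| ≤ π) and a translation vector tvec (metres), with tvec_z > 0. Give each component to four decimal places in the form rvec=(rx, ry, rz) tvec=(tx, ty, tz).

rvec=(-0.2493, 0.6797, 0.2336) tvec=(-0.0521, 0.1054, 0.9668)

Intrinsics K: fx=745.9, fy=889.8, cx=314.3, cy=227.5
Marker side s = 0.102 m; corners in marker frame (Z=0):
  M0 = (-0.0510, +0.0510, 0)
  M1 = (+0.0510, +0.0510, 0)
  M2 = (+0.0510, -0.0510, 0)
  M3 = (-0.0510, -0.0510, 0)
Detected image corners:
  c0 = (234.974738, 359.266271) px
  c1 = (291.271353, 381.445553) px
  c2 = (315.275426, 287.916738) px
  c3 = (258.270592, 272.171850) px
Planar DLT: solve 8×8 A·h = b for H (H[2,2]=1):
  H  [+372.34862 -274.47543 +274.07985]
  H  [-30.88644 +833.79607 +324.52022]
  H  [-0.66586 -0.15541 +1.00000]
B = K⁻¹H; ‖b₁‖=1.034304, ‖b₂‖=1.034304; λ = 2/(‖b₁‖+‖b₂‖) = 0.966834, sign → tz>0 ⇒ λ=+0.966834
r₁ = λ·B[:,0] = (+0.75391,+0.13104,-0.64378); r₂ = λ·B[:,1] = (-0.29246,+0.94440,-0.15026)
r₃ = r₁×r₂ = (+0.58830,+0.30156,+0.75031); SVD([r₁ r₂ r₃]) → R = UVᵀ:
  R  [+0.75391 -0.29246 +0.58830]
  R  [+0.13104 +0.94440 +0.30156]
  R  [-0.64378 -0.15026 +0.75031]
t = (-0.05213, +0.10542, +0.96683) m
tr R = 2.448619; θ = arccos((tr R − 1)/2) = 0.760764 rad = 43.589°
axis k = ((R−Rᵀ)₃₂, (R−Rᵀ)₁₃, (R−Rᵀ)₂₁) / (2 sinθ) = (-0.327656, +0.893488, +0.307116)
rvec = θ·k = (-0.249269, +0.679734, +0.233643)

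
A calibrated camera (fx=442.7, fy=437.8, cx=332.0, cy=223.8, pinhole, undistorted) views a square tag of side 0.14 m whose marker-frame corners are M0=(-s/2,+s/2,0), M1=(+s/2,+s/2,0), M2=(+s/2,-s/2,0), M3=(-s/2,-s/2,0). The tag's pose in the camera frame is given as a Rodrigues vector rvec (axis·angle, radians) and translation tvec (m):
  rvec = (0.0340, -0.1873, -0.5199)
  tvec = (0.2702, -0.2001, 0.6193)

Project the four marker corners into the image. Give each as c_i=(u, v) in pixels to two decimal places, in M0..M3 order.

Intrinsics K: fx=442.7, fy=437.8, cx=332.0, cy=223.8
Marker side s = 0.14 m; corners in marker frame (Z=0):
  M0 = (-0.0700, +0.0700, 0)
  M1 = (+0.0700, +0.0700, 0)
  M2 = (+0.0700, -0.0700, 0)
  M3 = (-0.0700, -0.0700, 0)
rvec = (0.0340, -0.1873, -0.5199), |rvec| = θ = 0.55365 rad = 31.722°
Rodrigues: sinθ=0.52580, 1−cosθ=0.14939; R = I + sinθ·[k]× + (1−cosθ)·[k]×²:
    [+0.85117 +0.49064 -0.18649]
    [-0.49685 +0.86771 +0.01517]
    [+0.16926 +0.07975 +0.98234]
t = (0.2702, -0.2001, 0.6193) m
M0: Pc = R·M0+t = (+0.24496, -0.10458, +0.61303); u = 442.7·(+0.24496)/0.61303 + 332.0 = 508.8988, v = 437.8·(-0.10458)/0.61303 + 223.8 = 149.1129
M1: Pc = R·M1+t = (+0.36413, -0.17414, +0.63673); u = 442.7·(+0.36413)/0.63673 + 332.0 = 585.1666, v = 437.8·(-0.17414)/0.63673 + 223.8 = 104.0658
M2: Pc = R·M2+t = (+0.29544, -0.29562, +0.62557); u = 442.7·(+0.29544)/0.62557 + 332.0 = 541.0748, v = 437.8·(-0.29562)/0.62557 + 223.8 = 16.9124
M3: Pc = R·M3+t = (+0.17627, -0.22606, +0.60187); u = 442.7·(+0.17627)/0.60187 + 332.0 = 461.6563, v = 437.8·(-0.22606)/0.60187 + 223.8 = 59.3638

c0=(508.90, 149.11) c1=(585.17, 104.07) c2=(541.07, 16.91) c3=(461.66, 59.36)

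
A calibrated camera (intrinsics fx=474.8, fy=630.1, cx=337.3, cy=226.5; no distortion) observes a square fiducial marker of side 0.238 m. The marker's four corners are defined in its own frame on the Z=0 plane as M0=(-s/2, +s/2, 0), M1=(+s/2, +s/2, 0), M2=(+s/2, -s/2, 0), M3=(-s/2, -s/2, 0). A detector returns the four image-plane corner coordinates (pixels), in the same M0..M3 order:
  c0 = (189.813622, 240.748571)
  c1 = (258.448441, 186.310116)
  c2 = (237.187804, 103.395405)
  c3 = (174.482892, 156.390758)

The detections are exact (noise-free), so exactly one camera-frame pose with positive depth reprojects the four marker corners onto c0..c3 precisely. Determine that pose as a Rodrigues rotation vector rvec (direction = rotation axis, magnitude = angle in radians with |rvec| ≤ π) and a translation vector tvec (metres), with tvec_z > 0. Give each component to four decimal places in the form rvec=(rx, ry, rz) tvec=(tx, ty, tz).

Intrinsics K: fx=474.8, fy=630.1, cx=337.3, cy=226.5
Marker side s = 0.238 m; corners in marker frame (Z=0):
  M0 = (-0.1190, +0.1190, 0)
  M1 = (+0.1190, +0.1190, 0)
  M2 = (+0.1190, -0.1190, 0)
  M3 = (-0.1190, -0.1190, 0)
Detected image corners:
  c0 = (189.813622, 240.748571) px
  c1 = (258.448441, 186.310116) px
  c2 = (237.187804, 103.395405) px
  c3 = (174.482892, 156.390758) px
Planar DLT: solve 8×8 A·h = b for H (H[2,2]=1):
  H  [+244.20553 +3.78808 +214.04686]
  H  [-250.51164 +293.26315 +170.48854]
  H  [-0.14520 -0.33895 +1.00000]
B = K⁻¹H; ‖b₁‖=0.722259, ‖b₂‖=0.722259; λ = 2/(‖b₁‖+‖b₂‖) = 1.384545, sign → tz>0 ⇒ λ=+1.384545
r₁ = λ·B[:,0] = (+0.85494,-0.47819,-0.20104); r₂ = λ·B[:,1] = (+0.34444,+0.81310,-0.46930)
r₃ = r₁×r₂ = (+0.38788,+0.33197,+0.85985); SVD([r₁ r₂ r₃]) → R = UVᵀ:
  R  [+0.85494 +0.34444 +0.38788]
  R  [-0.47819 +0.81310 +0.33197]
  R  [-0.20104 -0.46930 +0.85985]
t = (-0.35941, -0.12308, +1.38455) m
tr R = 2.527883; θ = arccos((tr R − 1)/2) = 0.701397 rad = 40.187°
axis k = ((R−Rᵀ)₃₂, (R−Rᵀ)₁₃, (R−Rᵀ)₂₁) / (2 sinθ) = (-0.620865, +0.456321, -0.637415)
rvec = θ·k = (-0.435472, +0.320062, -0.447081)

rvec=(-0.4355, 0.3201, -0.4471) tvec=(-0.3594, -0.1231, 1.3845)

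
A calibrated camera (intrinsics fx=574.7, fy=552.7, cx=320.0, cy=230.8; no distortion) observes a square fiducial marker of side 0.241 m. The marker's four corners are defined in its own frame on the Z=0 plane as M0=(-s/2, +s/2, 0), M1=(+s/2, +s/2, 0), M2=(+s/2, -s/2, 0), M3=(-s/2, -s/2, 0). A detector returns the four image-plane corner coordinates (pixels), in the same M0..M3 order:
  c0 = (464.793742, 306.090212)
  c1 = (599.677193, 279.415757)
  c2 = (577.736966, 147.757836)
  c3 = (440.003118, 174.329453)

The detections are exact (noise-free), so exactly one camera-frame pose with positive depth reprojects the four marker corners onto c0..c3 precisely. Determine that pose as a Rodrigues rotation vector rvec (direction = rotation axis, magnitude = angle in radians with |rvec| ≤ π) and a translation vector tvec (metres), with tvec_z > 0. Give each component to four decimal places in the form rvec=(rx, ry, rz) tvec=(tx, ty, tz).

rvec=(0.0803, -0.0280, -0.1982) tvec=(0.3456, -0.0059, 0.9889)

Intrinsics K: fx=574.7, fy=552.7, cx=320.0, cy=230.8
Marker side s = 0.241 m; corners in marker frame (Z=0):
  M0 = (-0.1205, +0.1205, 0)
  M1 = (+0.1205, +0.1205, 0)
  M2 = (+0.1205, -0.1205, 0)
  M3 = (-0.1205, -0.1205, 0)
Detected image corners:
  c0 = (464.793742, 306.090212) px
  c1 = (599.677193, 279.415757) px
  c2 = (577.736966, 147.757836) px
  c3 = (440.003118, 174.329453) px
Planar DLT: solve 8×8 A·h = b for H (H[2,2]=1):
  H  [+575.99094 +140.31351 +520.83499]
  H  [-105.91437 +565.41792 +227.52734]
  H  [+0.02008 +0.08333 +1.00000]
B = K⁻¹H; ‖b₁‖=1.011246, ‖b₂‖=1.011246; λ = 2/(‖b₁‖+‖b₂‖) = 0.988879, sign → tz>0 ⇒ λ=+0.988879
r₁ = λ·B[:,0] = (+0.98004,-0.19779,+0.01986); r₂ = λ·B[:,1] = (+0.19555,+0.97722,+0.08240)
r₃ = r₁×r₂ = (-0.03571,-0.07687,+0.99640); SVD([r₁ r₂ r₃]) → R = UVᵀ:
  R  [+0.98004 +0.19555 -0.03571]
  R  [-0.19779 +0.97722 -0.07687]
  R  [+0.01986 +0.08240 +0.99640]
t = (+0.34557, -0.00586, +0.98888) m
tr R = 2.953669; θ = arccos((tr R − 1)/2) = 0.215664 rad = 12.357°
axis k = ((R−Rᵀ)₃₂, (R−Rᵀ)₁₃, (R−Rᵀ)₂₁) / (2 sinθ) = (+0.372137, -0.129828, -0.919053)
rvec = θ·k = (+0.080257, -0.027999, -0.198207)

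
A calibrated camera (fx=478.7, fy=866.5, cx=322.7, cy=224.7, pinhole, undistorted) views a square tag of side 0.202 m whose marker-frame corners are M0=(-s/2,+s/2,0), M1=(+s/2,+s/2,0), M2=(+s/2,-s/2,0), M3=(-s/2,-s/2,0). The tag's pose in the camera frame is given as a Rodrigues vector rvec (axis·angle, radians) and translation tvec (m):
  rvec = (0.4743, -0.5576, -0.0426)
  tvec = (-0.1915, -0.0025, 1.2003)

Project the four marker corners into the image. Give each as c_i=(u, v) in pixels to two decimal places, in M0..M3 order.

c0=(208.01, 300.31) c1=(280.42, 272.09) c2=(284.29, 146.20) c3=(206.36, 165.22)

Intrinsics K: fx=478.7, fy=866.5, cx=322.7, cy=224.7
Marker side s = 0.202 m; corners in marker frame (Z=0):
  M0 = (-0.1010, +0.1010, 0)
  M1 = (+0.1010, +0.1010, 0)
  M2 = (+0.1010, -0.1010, 0)
  M3 = (-0.1010, -0.1010, 0)
rvec = (0.4743, -0.5576, -0.0426), |rvec| = θ = 0.73328 rad = 42.014°
Rodrigues: sinθ=0.66931, 1−cosθ=0.25701; R = I + sinθ·[k]× + (1−cosθ)·[k]×²:
    [+0.85052 -0.08753 -0.51861]
    [-0.16530 +0.89160 -0.42157]
    [+0.49930 +0.44428 +0.74385]
t = (-0.1915, -0.0025, 1.2003) m
M0: Pc = R·M0+t = (-0.28624, +0.10425, +1.19474); u = 478.7·(-0.28624)/1.19474 + 322.7 = 208.0106, v = 866.5·(+0.10425)/1.19474 + 224.7 = 300.3063
M1: Pc = R·M1+t = (-0.11444, +0.07086, +1.29560); u = 478.7·(-0.11444)/1.29560 + 322.7 = 280.4171, v = 866.5·(+0.07086)/1.29560 + 224.7 = 272.0891
M2: Pc = R·M2+t = (-0.09676, -0.10925, +1.20586); u = 478.7·(-0.09676)/1.20586 + 322.7 = 284.2894, v = 866.5·(-0.10925)/1.20586 + 224.7 = 146.1977
M3: Pc = R·M3+t = (-0.26856, -0.07586, +1.10500); u = 478.7·(-0.26856)/1.10500 + 322.7 = 206.3556, v = 866.5·(-0.07586)/1.10500 + 224.7 = 165.2159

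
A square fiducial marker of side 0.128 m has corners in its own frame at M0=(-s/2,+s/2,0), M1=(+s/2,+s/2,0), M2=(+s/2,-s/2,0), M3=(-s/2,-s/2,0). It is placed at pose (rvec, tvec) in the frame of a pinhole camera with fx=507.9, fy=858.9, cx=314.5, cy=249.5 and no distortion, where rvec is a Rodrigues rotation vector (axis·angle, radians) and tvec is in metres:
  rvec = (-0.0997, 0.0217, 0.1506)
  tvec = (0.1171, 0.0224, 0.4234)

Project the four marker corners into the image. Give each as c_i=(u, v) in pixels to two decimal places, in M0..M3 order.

Intrinsics K: fx=507.9, fy=858.9, cx=314.5, cy=249.5
Marker side s = 0.128 m; corners in marker frame (Z=0):
  M0 = (-0.0640, +0.0640, 0)
  M1 = (+0.0640, +0.0640, 0)
  M2 = (+0.0640, -0.0640, 0)
  M3 = (-0.0640, -0.0640, 0)
rvec = (-0.0997, 0.0217, 0.1506), |rvec| = θ = 0.18191 rad = 10.423°
Rodrigues: sinθ=0.18091, 1−cosθ=0.01650; R = I + sinθ·[k]× + (1−cosθ)·[k]×²:
    [+0.98846 -0.15085 +0.01409]
    [+0.14869 +0.98373 +0.10078]
    [-0.02907 -0.09752 +0.99481]
t = (0.1171, 0.0224, 0.4234) m
M0: Pc = R·M0+t = (+0.04418, +0.07584, +0.41902); u = 507.9·(+0.04418)/0.41902 + 314.5 = 368.0567, v = 858.9·(+0.07584)/0.41902 + 249.5 = 404.9615
M1: Pc = R·M1+t = (+0.17071, +0.09488, +0.41530); u = 507.9·(+0.17071)/0.41530 + 314.5 = 523.2704, v = 858.9·(+0.09488)/0.41530 + 249.5 = 445.7166
M2: Pc = R·M2+t = (+0.19002, -0.03104, +0.42778); u = 507.9·(+0.19002)/0.42778 + 314.5 = 540.1035, v = 858.9·(-0.03104)/0.42778 + 249.5 = 187.1723
M3: Pc = R·M3+t = (+0.06349, -0.05008, +0.43150); u = 507.9·(+0.06349)/0.43150 + 314.5 = 389.2348, v = 858.9·(-0.05008)/0.43150 + 249.5 = 149.8256

c0=(368.06, 404.96) c1=(523.27, 445.72) c2=(540.10, 187.17) c3=(389.23, 149.83)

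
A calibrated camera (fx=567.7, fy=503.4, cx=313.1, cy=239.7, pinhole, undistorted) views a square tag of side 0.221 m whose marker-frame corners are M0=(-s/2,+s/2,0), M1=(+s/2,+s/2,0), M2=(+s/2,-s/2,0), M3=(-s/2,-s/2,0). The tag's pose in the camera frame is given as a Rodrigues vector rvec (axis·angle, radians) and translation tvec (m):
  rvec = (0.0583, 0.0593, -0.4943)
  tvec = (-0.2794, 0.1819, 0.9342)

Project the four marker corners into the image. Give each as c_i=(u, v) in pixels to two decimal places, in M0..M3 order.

Intrinsics K: fx=567.7, fy=503.4, cx=313.1, cy=239.7
Marker side s = 0.221 m; corners in marker frame (Z=0):
  M0 = (-0.1105, +0.1105, 0)
  M1 = (+0.1105, +0.1105, 0)
  M2 = (+0.1105, -0.1105, 0)
  M3 = (-0.1105, -0.1105, 0)
rvec = (0.0583, 0.0593, -0.4943), |rvec| = θ = 0.50125 rad = 28.719°
Rodrigues: sinθ=0.48052, 1−cosθ=0.12302; R = I + sinθ·[k]× + (1−cosθ)·[k]×²:
    [+0.87865 +0.47555 +0.04274]
    [-0.47217 +0.87871 -0.07024]
    [-0.07096 +0.04154 +0.99661]
t = (-0.2794, 0.1819, 0.9342) m
M0: Pc = R·M0+t = (-0.32394, +0.33117, +0.94663); u = 567.7·(-0.32394)/0.94663 + 313.1 = 118.8300, v = 503.4·(+0.33117)/0.94663 + 239.7 = 415.8106
M1: Pc = R·M1+t = (-0.12976, +0.22682, +0.93095); u = 567.7·(-0.12976)/0.93095 + 313.1 = 233.9709, v = 503.4·(+0.22682)/0.93095 + 239.7 = 362.3517
M2: Pc = R·M2+t = (-0.23486, +0.03263, +0.92177); u = 567.7·(-0.23486)/0.92177 + 313.1 = 168.4555, v = 503.4·(+0.03263)/0.92177 + 239.7 = 257.5192
M3: Pc = R·M3+t = (-0.42904, +0.13698, +0.93745); u = 567.7·(-0.42904)/0.93745 + 313.1 = 53.2831, v = 503.4·(+0.13698)/0.93745 + 239.7 = 313.2553

c0=(118.83, 415.81) c1=(233.97, 362.35) c2=(168.46, 257.52) c3=(53.28, 313.26)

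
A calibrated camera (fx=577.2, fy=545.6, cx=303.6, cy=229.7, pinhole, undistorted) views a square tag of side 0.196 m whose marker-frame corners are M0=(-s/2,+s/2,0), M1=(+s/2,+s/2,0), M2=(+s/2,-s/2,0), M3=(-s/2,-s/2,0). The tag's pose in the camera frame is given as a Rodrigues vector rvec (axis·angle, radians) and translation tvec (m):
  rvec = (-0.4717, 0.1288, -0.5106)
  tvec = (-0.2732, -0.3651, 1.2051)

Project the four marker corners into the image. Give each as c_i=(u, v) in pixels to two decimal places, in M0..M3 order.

c0=(146.81, 116.34) c1=(231.35, 70.32) c2=(196.80, 16.23) c3=(118.44, 58.92)

Intrinsics K: fx=577.2, fy=545.6, cx=303.6, cy=229.7
Marker side s = 0.196 m; corners in marker frame (Z=0):
  M0 = (-0.0980, +0.0980, 0)
  M1 = (+0.0980, +0.0980, 0)
  M2 = (+0.0980, -0.0980, 0)
  M3 = (-0.0980, -0.0980, 0)
rvec = (-0.4717, 0.1288, -0.5106), |rvec| = θ = 0.70697 rad = 40.506°
Rodrigues: sinθ=0.64953, 1−cosθ=0.23966; R = I + sinθ·[k]× + (1−cosθ)·[k]×²:
    [+0.86703 +0.43998 +0.23383]
    [-0.49825 +0.76829 +0.40184]
    [-0.00284 -0.46491 +0.88535]
t = (-0.2732, -0.3651, 1.2051) m
M0: Pc = R·M0+t = (-0.31505, -0.24098, +1.15982); u = 577.2·(-0.31505)/1.15982 + 303.6 = 146.8106, v = 545.6·(-0.24098)/1.15982 + 229.7 = 116.3389
M1: Pc = R·M1+t = (-0.14511, -0.33864, +1.15926); u = 577.2·(-0.14511)/1.15926 + 303.6 = 231.3478, v = 545.6·(-0.33864)/1.15926 + 229.7 = 70.3226
M2: Pc = R·M2+t = (-0.23135, -0.48922, +1.25038); u = 577.2·(-0.23135)/1.25038 + 303.6 = 196.8047, v = 545.6·(-0.48922)/1.25038 + 229.7 = 16.2302
M3: Pc = R·M3+t = (-0.40129, -0.39156, +1.25094); u = 577.2·(-0.40129)/1.25094 + 303.6 = 118.4409, v = 545.6·(-0.39156)/1.25094 + 229.7 = 58.9186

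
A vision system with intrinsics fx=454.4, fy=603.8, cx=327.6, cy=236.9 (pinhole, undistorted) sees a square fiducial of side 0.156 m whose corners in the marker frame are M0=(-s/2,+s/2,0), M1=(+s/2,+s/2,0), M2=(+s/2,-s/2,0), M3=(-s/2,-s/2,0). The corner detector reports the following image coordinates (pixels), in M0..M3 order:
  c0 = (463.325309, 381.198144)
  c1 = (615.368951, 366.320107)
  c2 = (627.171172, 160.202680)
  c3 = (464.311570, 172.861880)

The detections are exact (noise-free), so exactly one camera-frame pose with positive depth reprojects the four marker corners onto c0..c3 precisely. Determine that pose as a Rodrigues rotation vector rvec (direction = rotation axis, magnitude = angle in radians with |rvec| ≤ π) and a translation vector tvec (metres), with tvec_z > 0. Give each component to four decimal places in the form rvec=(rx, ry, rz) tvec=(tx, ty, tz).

Intrinsics K: fx=454.4, fy=603.8, cx=327.6, cy=236.9
Marker side s = 0.156 m; corners in marker frame (Z=0):
  M0 = (-0.0780, +0.0780, 0)
  M1 = (+0.0780, +0.0780, 0)
  M2 = (+0.0780, -0.0780, 0)
  M3 = (-0.0780, -0.0780, 0)
Detected image corners:
  c0 = (463.325309, 381.198144) px
  c1 = (615.368951, 366.320107) px
  c2 = (627.171172, 160.202680) px
  c3 = (464.311570, 172.861880) px
Planar DLT: solve 8×8 A·h = b for H (H[2,2]=1):
  H  [+1061.35931 +199.81540 +543.03620]
  H  [-61.98966 +1448.35703 +273.68401]
  H  [+0.09816 +0.44433 +1.00000]
B = K⁻¹H; ‖b₁‖=2.271488, ‖b₂‖=2.271488; λ = 2/(‖b₁‖+‖b₂‖) = 0.440240, sign → tz>0 ⇒ λ=+0.440240
r₁ = λ·B[:,0] = (+0.99713,-0.06215,+0.04321); r₂ = λ·B[:,1] = (+0.05256,+0.97927,+0.19561)
r₃ = r₁×r₂ = (-0.05448,-0.19278,+0.97973); SVD([r₁ r₂ r₃]) → R = UVᵀ:
  R  [+0.99713 +0.05256 -0.05448]
  R  [-0.06215 +0.97927 -0.19278]
  R  [+0.04321 +0.19561 +0.97973]
t = (+0.20872, +0.02682, +0.44024) m
tr R = 2.956131; θ = arccos((tr R − 1)/2) = 0.209834 rad = 12.023°
axis k = ((R−Rᵀ)₃₂, (R−Rᵀ)₁₃, (R−Rᵀ)₂₁) / (2 sinθ) = (+0.932303, -0.234494, -0.275361)
rvec = θ·k = (+0.195629, -0.049205, -0.057780)

rvec=(0.1956, -0.0492, -0.0578) tvec=(0.2087, 0.0268, 0.4402)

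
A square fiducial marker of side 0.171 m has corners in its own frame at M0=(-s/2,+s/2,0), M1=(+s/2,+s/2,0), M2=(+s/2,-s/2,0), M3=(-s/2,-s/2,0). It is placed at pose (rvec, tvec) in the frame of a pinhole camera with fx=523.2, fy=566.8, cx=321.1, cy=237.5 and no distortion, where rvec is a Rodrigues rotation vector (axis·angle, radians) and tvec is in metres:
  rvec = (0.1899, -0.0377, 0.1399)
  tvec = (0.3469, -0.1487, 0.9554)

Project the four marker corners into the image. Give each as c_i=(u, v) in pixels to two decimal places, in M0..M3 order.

Intrinsics K: fx=523.2, fy=566.8, cx=321.1, cy=237.5
Marker side s = 0.171 m; corners in marker frame (Z=0):
  M0 = (-0.0855, +0.0855, 0)
  M1 = (+0.0855, +0.0855, 0)
  M2 = (+0.0855, -0.0855, 0)
  M3 = (-0.0855, -0.0855, 0)
rvec = (0.1899, -0.0377, 0.1399), |rvec| = θ = 0.23886 rad = 13.686°
Rodrigues: sinθ=0.23660, 1−cosθ=0.02839; R = I + sinθ·[k]× + (1−cosθ)·[k]×²:
    [+0.98955 -0.14214 -0.02412]
    [+0.13501 +0.97231 -0.19072]
    [+0.05056 +0.18547 +0.98135]
t = (0.3469, -0.1487, 0.9554) m
M0: Pc = R·M0+t = (+0.25014, -0.07711, +0.96693); u = 523.2·(+0.25014)/0.96693 + 321.1 = 456.4489, v = 566.8·(-0.07711)/0.96693 + 237.5 = 192.2992
M1: Pc = R·M1+t = (+0.41935, -0.05402, +0.97558); u = 523.2·(+0.41935)/0.97558 + 321.1 = 545.9978, v = 566.8·(-0.05402)/0.97558 + 237.5 = 206.1130
M2: Pc = R·M2+t = (+0.44366, -0.22029, +0.94387); u = 523.2·(+0.44366)/0.94387 + 321.1 = 567.0278, v = 566.8·(-0.22029)/0.94387 + 237.5 = 105.2140
M3: Pc = R·M3+t = (+0.27445, -0.24338, +0.93522); u = 523.2·(+0.27445)/0.93522 + 321.1 = 474.6363, v = 566.8·(-0.24338)/0.93522 + 237.5 = 89.9990

c0=(456.45, 192.30) c1=(546.00, 206.11) c2=(567.03, 105.21) c3=(474.64, 90.00)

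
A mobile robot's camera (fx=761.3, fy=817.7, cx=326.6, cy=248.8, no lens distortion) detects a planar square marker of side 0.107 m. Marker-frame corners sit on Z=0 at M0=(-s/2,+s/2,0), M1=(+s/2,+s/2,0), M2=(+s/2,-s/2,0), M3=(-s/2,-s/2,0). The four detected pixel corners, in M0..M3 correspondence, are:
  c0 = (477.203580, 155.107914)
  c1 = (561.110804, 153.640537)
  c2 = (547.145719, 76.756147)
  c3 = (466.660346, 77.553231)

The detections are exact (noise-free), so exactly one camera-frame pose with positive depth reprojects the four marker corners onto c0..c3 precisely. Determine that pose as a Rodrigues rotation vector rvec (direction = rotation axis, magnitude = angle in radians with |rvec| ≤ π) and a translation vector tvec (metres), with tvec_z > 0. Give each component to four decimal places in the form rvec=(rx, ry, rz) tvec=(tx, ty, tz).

rvec=(-0.4009, -0.0673, -0.0387) tvec=(0.2378, -0.1589, 0.9708)

Intrinsics K: fx=761.3, fy=817.7, cx=326.6, cy=248.8
Marker side s = 0.107 m; corners in marker frame (Z=0):
  M0 = (-0.0535, +0.0535, 0)
  M1 = (+0.0535, +0.0535, 0)
  M2 = (+0.0535, -0.0535, 0)
  M3 = (-0.0535, -0.0535, 0)
Detected image corners:
  c0 = (477.203580, 155.107914) px
  c1 = (561.110804, 153.640537) px
  c2 = (547.145719, 76.756147) px
  c3 = (466.660346, 77.553231) px
Planar DLT: solve 8×8 A·h = b for H (H[2,2]=1):
  H  [+806.45567 -90.77005 +513.06437]
  H  [-1.80259 +675.32629 +114.93534]
  H  [+0.07526 -0.40029 +1.00000]
B = K⁻¹H; ‖b₁‖=1.030088, ‖b₂‖=1.030088; λ = 2/(‖b₁‖+‖b₂‖) = 0.970790, sign → tz>0 ⇒ λ=+0.970790
r₁ = λ·B[:,0] = (+0.99703,-0.02437,+0.07306); r₂ = λ·B[:,1] = (+0.05096,+0.92000,-0.38859)
r₃ = r₁×r₂ = (-0.05774,+0.39116,+0.91851); SVD([r₁ r₂ r₃]) → R = UVᵀ:
  R  [+0.99703 +0.05096 -0.05774]
  R  [-0.02437 +0.92000 +0.39116]
  R  [+0.07306 -0.38859 +0.91851]
t = (+0.23777, -0.15893, +0.97079) m
tr R = 2.835536; θ = arccos((tr R − 1)/2) = 0.408373 rad = 23.398°
axis k = ((R−Rᵀ)₃₂, (R−Rᵀ)₁₃, (R−Rᵀ)₂₁) / (2 sinθ) = (-0.981775, -0.164688, -0.094846)
rvec = θ·k = (-0.400930, -0.067254, -0.038733)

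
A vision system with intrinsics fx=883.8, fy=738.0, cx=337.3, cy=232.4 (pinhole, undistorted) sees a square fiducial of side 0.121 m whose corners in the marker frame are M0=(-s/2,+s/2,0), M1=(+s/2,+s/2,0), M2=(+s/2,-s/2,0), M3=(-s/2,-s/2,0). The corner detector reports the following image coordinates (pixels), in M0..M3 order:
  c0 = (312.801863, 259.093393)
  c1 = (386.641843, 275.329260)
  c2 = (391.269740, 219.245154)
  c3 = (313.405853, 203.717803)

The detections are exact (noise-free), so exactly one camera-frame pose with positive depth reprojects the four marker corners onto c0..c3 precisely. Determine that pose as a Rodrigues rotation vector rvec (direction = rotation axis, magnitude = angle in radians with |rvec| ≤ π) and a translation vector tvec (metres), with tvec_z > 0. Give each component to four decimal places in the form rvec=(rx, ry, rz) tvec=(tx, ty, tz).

rvec=(0.5889, 0.3680, 0.1382) tvec=(0.0196, 0.0135, 1.3128)

Intrinsics K: fx=883.8, fy=738.0, cx=337.3, cy=232.4
Marker side s = 0.121 m; corners in marker frame (Z=0):
  M0 = (-0.0605, +0.0605, 0)
  M1 = (+0.0605, +0.0605, 0)
  M2 = (+0.0605, -0.0605, 0)
  M3 = (-0.0605, -0.0605, 0)
Detected image corners:
  c0 = (312.801863, 259.093393) px
  c1 = (386.641843, 275.329260) px
  c2 = (391.269740, 219.245154) px
  c3 = (313.405853, 203.717803) px
Planar DLT: solve 8×8 A·h = b for H (H[2,2]=1):
  H  [+546.48786 +129.75280 +350.47313]
  H  [+76.81302 +563.59237 +239.96284]
  H  [-0.22777 +0.43057 +1.00000]
B = K⁻¹H; ‖b₁‖=0.761702, ‖b₂‖=0.761702; λ = 2/(‖b₁‖+‖b₂‖) = 1.312849, sign → tz>0 ⇒ λ=+1.312849
r₁ = λ·B[:,0] = (+0.92591,+0.23081,-0.29903); r₂ = λ·B[:,1] = (-0.02299,+0.82458,+0.56527)
r₃ = r₁×r₂ = (+0.37705,-0.51652,+0.76880); SVD([r₁ r₂ r₃]) → R = UVᵀ:
  R  [+0.92591 -0.02299 +0.37705]
  R  [+0.23081 +0.82458 -0.51652]
  R  [-0.29903 +0.56527 +0.76880]
t = (+0.01957, +0.01345, +1.31285) m
tr R = 2.519288; θ = arccos((tr R − 1)/2) = 0.708031 rad = 40.567°
axis k = ((R−Rᵀ)₃₂, (R−Rᵀ)₁₃, (R−Rᵀ)₂₁) / (2 sinθ) = (+0.831713, +0.519786, +0.195132)
rvec = θ·k = (+0.588878, +0.368025, +0.138159)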